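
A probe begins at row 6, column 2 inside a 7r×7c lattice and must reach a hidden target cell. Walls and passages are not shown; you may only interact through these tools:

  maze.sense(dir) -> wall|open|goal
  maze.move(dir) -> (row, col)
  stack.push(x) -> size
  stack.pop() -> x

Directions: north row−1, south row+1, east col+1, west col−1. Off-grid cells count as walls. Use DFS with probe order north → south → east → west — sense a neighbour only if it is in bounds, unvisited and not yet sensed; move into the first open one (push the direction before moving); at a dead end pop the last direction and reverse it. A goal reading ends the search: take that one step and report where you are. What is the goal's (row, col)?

[in] sense dir→north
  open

[in] push x→north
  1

[in] move dir→north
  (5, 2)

[in] sense dir→north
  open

[in] push x→north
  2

[in] move dir→north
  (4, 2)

[in] sense dir→north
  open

[in] push x→north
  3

[in] move dir→north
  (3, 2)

[in] sense dir→north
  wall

[in] sense dir→east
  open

[in] push x→east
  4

[in] move dir→east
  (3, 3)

[in] sense dir→north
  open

[in] push x→north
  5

[in] move dir→north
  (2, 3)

[in] sense dir→north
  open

[in] push x→north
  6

[in] move dir→north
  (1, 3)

[in] sense dir→north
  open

[in] push x→north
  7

[in] move dir→north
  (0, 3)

[in] sense dir→east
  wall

[in] sense dir→west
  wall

[in] pop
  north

[in] move dir→south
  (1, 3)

[in] sense dir→east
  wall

[in] sense dir→west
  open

[in] push x→west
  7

[in] move dir→west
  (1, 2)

[in] sense dir→west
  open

[in] push x→west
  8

[in] move dir→west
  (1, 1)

[in] sense dir→north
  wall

[in] sense dir→south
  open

[in] push x→south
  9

[in] move dir→south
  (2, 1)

[in] sense dir→south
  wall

[in] sense dir→west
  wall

[in] pop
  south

[in] move dir→north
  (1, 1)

[in] sense dir→west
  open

[in] push x→west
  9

[in] move dir→west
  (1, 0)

[in] sense dir→north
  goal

[in] move dir→north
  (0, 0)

Answer: (0, 0)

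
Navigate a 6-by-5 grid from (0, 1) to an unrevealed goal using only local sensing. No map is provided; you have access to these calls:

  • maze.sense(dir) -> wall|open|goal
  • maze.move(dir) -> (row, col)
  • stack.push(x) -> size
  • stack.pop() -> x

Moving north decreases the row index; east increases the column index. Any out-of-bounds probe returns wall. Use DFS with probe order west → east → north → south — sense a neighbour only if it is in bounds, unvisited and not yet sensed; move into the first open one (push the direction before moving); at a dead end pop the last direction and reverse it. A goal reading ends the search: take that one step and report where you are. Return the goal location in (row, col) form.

-- 1. sense(dir: west) : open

-- 2. push(x: west) : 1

-- 3. move(dir: west) : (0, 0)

-- 4. sense(dir: south) : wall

-- 5. pop() : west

-- 6. move(dir: east) : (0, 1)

-- 7. sense(dir: east) : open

-- 8. push(x: east) : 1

-- 9. move(dir: east) : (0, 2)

-- 10. sense(dir: east) : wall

-- 11. sense(dir: south) : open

-- 12. push(x: south) : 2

-- 13. move(dir: south) : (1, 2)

-- 14. sense(dir: west) : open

-- 15. push(x: west) : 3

-- 16. move(dir: west) : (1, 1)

-- 17. sense(dir: south) : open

-- 18. push(x: south) : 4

-- 19. move(dir: south) : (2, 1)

-- 20. sense(dir: west) : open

-- 21. push(x: west) : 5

-- 22. move(dir: west) : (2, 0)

-- 23. sense(dir: south) : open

-- 24. push(x: south) : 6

-- 25. move(dir: south) : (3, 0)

-- 26. sense(dir: east) : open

-- 27. push(x: east) : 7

-- 28. move(dir: east) : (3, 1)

-- 29. sense(dir: east) : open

-- 30. push(x: east) : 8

-- 31. move(dir: east) : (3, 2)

-- 32. sense(dir: east) : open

-- 33. push(x: east) : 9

-- 34. move(dir: east) : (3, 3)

-- 35. sense(dir: east) : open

-- 36. push(x: east) : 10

-- 37. move(dir: east) : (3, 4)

-- 38. sense(dir: north) : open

-- 39. push(x: north) : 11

-- 40. move(dir: north) : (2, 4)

-- 41. sense(dir: west) : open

-- 42. push(x: west) : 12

-- 43. move(dir: west) : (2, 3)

-- 44. sense(dir: west) : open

-- 45. push(x: west) : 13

-- 46. move(dir: west) : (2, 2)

-- 47. pop() : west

-- 48. move(dir: east) : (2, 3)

-- 49. sense(dir: north) : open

-- 50. push(x: north) : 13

-- 51. move(dir: north) : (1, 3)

-- 52. sense(dir: east) : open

-- 53. push(x: east) : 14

-- 54. move(dir: east) : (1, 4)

-- 55. sense(dir: north) : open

-- 56. push(x: north) : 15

-- 57. move(dir: north) : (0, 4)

-- 58. pop() : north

-- 59. move(dir: south) : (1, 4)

-- 60. pop() : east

-- 61. move(dir: west) : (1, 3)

-- 62. pop() : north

-- 63. move(dir: south) : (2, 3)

-- 64. pop() : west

-- 65. move(dir: east) : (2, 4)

-- 66. pop() : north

-- 67. move(dir: south) : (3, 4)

-- 68. sense(dir: south) : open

-- 69. push(x: south) : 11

-- 70. move(dir: south) : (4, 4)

-- 71. sense(dir: west) : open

-- 72. push(x: west) : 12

-- 73. move(dir: west) : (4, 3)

-- 74. sense(dir: west) : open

-- 75. push(x: west) : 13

-- 76. move(dir: west) : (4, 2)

-- 77. sense(dir: west) : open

-- 78. push(x: west) : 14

-- 79. move(dir: west) : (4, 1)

-- 80. sense(dir: west) : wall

-- 81. sense(dir: south) : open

-- 82. push(x: south) : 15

-- 83. move(dir: south) : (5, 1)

-- 84. sense(dir: west) : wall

-- 85. sense(dir: east) : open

-- 86. push(x: east) : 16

-- 87. move(dir: east) : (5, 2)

-- 88. sense(dir: east) : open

-- 89. push(x: east) : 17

-- 90. move(dir: east) : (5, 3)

-- 91. sense(dir: east) : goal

-- 92. move(dir: east) : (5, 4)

Answer: (5, 4)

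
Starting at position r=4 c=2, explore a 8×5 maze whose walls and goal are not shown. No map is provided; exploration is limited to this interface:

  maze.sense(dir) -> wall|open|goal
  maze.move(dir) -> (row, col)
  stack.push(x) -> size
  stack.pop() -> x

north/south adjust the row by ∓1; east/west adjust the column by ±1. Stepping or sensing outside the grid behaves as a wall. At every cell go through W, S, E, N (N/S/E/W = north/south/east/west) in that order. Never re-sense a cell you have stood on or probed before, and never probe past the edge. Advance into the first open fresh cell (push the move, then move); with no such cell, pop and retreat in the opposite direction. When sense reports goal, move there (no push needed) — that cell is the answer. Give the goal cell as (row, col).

Then maze.sense(dir→west), which returns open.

Calling stack.push(x→west), yielding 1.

Invoking maze.move(dir→west), : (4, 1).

Invoking maze.sense(dir→west), and observe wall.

Next I call maze.sense(dir→south), and see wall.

I run maze.sense(dir→north), yielding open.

Invoking stack.push(x→north), → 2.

Using maze.move(dir→north), yielding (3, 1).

Calling maze.sense(dir→west), and observe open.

I use stack.push(x→west), and get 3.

Then maze.move(dir→west), → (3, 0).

I run maze.sense(dir→north), giving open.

Using stack.push(x→north), yielding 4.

Next I call maze.move(dir→north), — result: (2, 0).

I call maze.sense(dir→east), and observe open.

Invoking stack.push(x→east), : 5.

I use maze.move(dir→east), and observe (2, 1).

Invoking maze.sense(dir→east), and see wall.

Now I run maze.sense(dir→north), giving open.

I call stack.push(x→north), : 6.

I use maze.move(dir→north), and get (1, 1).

I run maze.sense(dir→west), : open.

Calling stack.push(x→west), and observe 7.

I call maze.move(dir→west), which returns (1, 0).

I use maze.sense(dir→north), — result: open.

I call stack.push(x→north), and see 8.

I invoke maze.move(dir→north), yielding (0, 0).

I call maze.sense(dir→east), and get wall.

Now I run stack.pop, — result: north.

I invoke maze.move(dir→south), and see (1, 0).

Invoking stack.pop, yielding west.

Using maze.move(dir→east), yielding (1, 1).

Now I run maze.sense(dir→east), and observe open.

Then stack.push(x→east), which returns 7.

I use maze.move(dir→east), and see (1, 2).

Now I run maze.sense(dir→east), — result: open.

I call stack.push(x→east), and get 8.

Next I call maze.move(dir→east), yielding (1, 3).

I use maze.sense(dir→south), yielding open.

I use stack.push(x→south), and see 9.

Using maze.move(dir→south), : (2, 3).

I use maze.sense(dir→south), and see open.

Next I call stack.push(x→south), → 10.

I run maze.move(dir→south), and get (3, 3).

I use maze.sense(dir→west), and observe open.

Calling stack.push(x→west), which returns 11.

Calling maze.move(dir→west), → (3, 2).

Invoking stack.pop(), and observe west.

Using maze.move(dir→east), and see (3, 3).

Then maze.sense(dir→south), and see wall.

Next I call maze.sense(dir→east), which returns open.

Then stack.push(x→east), and get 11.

I use maze.move(dir→east), : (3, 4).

Then maze.sense(dir→south), and get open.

Invoking stack.push(x→south), yielding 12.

I use maze.move(dir→south), : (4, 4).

Next I call maze.sense(dir→south), and observe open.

Now I run stack.push(x→south), → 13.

Invoking maze.move(dir→south), → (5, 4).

Next I call maze.sense(dir→west), and see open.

I use stack.push(x→west), : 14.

I run maze.move(dir→west), — result: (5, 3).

Invoking maze.sense(dir→west), — result: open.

Calling stack.push(x→west), — result: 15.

Using maze.move(dir→west), : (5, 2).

I invoke maze.sense(dir→south), which returns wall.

I use stack.pop(), giving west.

I invoke maze.move(dir→east), which returns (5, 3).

I run maze.sense(dir→south), yielding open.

I run stack.push(x→south), giving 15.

I run maze.move(dir→south), and get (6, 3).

Using maze.sense(dir→south), → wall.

Next I call maze.sense(dir→east), — result: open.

Next I call stack.push(x→east), — result: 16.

Using maze.move(dir→east), and get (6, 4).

Next I call maze.sense(dir→south), and observe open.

Now I run stack.push(x→south), — result: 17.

I use maze.move(dir→south), yielding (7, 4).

Next I call stack.pop(), → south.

Now I run maze.move(dir→north), → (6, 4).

I invoke stack.pop(), and observe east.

I use maze.move(dir→west), giving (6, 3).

I call stack.pop(), → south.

Then maze.move(dir→north), : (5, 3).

I try stack.pop(), — result: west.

I try maze.move(dir→east), and get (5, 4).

Invoking stack.pop(), and get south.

Using maze.move(dir→north), and observe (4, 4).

Now I run stack.pop, and observe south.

I invoke maze.move(dir→north), which returns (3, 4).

Then maze.sense(dir→north), which returns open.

Next I call stack.push(x→north), yielding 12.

Then maze.move(dir→north), and get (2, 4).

I call maze.sense(dir→north), which returns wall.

Then stack.pop(), — result: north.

Now I run maze.move(dir→south), giving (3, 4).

Using stack.pop(), which returns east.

Now I run maze.move(dir→west), and get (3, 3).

Now I run stack.pop(), giving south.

Using maze.move(dir→north), — result: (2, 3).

I call stack.pop, yielding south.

I invoke maze.move(dir→north), which returns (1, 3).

Now I run maze.sense(dir→north), — result: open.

Next I call stack.push(x→north), which returns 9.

Invoking maze.move(dir→north), giving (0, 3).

I invoke maze.sense(dir→west), and get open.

Next I call stack.push(x→west), and observe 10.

Calling maze.move(dir→west), — result: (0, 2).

I use stack.pop, and see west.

Calling maze.move(dir→east), — result: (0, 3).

I invoke maze.sense(dir→east), which returns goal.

Then maze.move(dir→east), giving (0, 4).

Answer: (0, 4)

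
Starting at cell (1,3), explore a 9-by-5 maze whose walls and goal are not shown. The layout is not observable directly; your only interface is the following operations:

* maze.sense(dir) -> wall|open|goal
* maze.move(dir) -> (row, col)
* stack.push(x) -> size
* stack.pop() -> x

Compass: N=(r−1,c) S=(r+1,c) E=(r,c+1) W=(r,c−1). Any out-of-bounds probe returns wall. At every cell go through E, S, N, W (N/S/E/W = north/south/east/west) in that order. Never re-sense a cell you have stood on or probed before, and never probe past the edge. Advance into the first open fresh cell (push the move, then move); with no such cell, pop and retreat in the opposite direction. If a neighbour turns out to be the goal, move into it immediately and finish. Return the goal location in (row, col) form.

Step: sense[dir→east]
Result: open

Step: push[x→east]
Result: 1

Step: move[dir→east]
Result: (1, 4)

Step: sense[dir→south]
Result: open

Step: push[x→south]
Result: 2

Step: move[dir→south]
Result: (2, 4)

Step: sense[dir→south]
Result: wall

Step: sense[dir→west]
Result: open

Step: push[x→west]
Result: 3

Step: move[dir→west]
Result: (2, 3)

Step: sense[dir→south]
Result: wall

Step: sense[dir→west]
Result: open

Step: push[x→west]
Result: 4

Step: move[dir→west]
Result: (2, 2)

Step: sense[dir→south]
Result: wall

Step: sense[dir→north]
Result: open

Step: push[x→north]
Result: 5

Step: move[dir→north]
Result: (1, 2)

Step: sense[dir→north]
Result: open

Step: push[x→north]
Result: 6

Step: move[dir→north]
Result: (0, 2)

Step: sense[dir→east]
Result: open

Step: push[x→east]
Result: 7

Step: move[dir→east]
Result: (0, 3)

Step: sense[dir→east]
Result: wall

Step: pop[]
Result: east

Step: move[dir→west]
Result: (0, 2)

Step: sense[dir→west]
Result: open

Step: push[x→west]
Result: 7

Step: move[dir→west]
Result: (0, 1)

Step: sense[dir→south]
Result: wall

Step: sense[dir→west]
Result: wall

Step: pop[]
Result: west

Step: move[dir→east]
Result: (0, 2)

Step: pop[]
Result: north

Step: move[dir→south]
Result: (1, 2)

Step: pop[]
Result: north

Step: move[dir→south]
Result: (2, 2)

Step: sense[dir→west]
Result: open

Step: push[x→west]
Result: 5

Step: move[dir→west]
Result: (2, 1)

Step: sense[dir→south]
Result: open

Step: push[x→south]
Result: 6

Step: move[dir→south]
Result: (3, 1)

Step: sense[dir→south]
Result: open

Step: push[x→south]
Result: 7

Step: move[dir→south]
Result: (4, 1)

Step: sense[dir→east]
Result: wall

Step: sense[dir→south]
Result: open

Step: push[x→south]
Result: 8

Step: move[dir→south]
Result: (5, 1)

Step: sense[dir→east]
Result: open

Step: push[x→east]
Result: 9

Step: move[dir→east]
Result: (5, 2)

Step: sense[dir→east]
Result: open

Step: push[x→east]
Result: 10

Step: move[dir→east]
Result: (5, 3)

Step: sense[dir→east]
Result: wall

Step: sense[dir→south]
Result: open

Step: push[x→south]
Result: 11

Step: move[dir→south]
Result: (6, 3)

Step: sense[dir→east]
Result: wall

Step: sense[dir→south]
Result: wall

Step: sense[dir→west]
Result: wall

Step: pop[]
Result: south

Step: move[dir→north]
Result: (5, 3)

Step: sense[dir→north]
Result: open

Step: push[x→north]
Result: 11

Step: move[dir→north]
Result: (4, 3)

Step: sense[dir→east]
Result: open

Step: push[x→east]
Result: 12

Step: move[dir→east]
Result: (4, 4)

Step: pop[]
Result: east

Step: move[dir→west]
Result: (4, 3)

Step: pop[]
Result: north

Step: move[dir→south]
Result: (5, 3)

Step: pop[]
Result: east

Step: move[dir→west]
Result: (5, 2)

Step: pop[]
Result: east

Step: move[dir→west]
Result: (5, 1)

Step: sense[dir→south]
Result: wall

Step: sense[dir→west]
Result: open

Step: push[x→west]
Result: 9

Step: move[dir→west]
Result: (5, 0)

Step: sense[dir→south]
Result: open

Step: push[x→south]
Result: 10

Step: move[dir→south]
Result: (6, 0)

Step: sense[dir→south]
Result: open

Step: push[x→south]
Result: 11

Step: move[dir→south]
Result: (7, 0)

Step: sense[dir→east]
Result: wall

Step: sense[dir→south]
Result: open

Step: push[x→south]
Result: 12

Step: move[dir→south]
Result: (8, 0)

Step: sense[dir→east]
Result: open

Step: push[x→east]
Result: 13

Step: move[dir→east]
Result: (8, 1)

Step: sense[dir→east]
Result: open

Step: push[x→east]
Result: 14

Step: move[dir→east]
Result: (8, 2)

Step: sense[dir→east]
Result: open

Step: push[x→east]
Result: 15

Step: move[dir→east]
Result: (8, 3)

Step: sense[dir→east]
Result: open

Step: push[x→east]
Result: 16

Step: move[dir→east]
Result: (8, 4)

Step: sense[dir→north]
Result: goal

Step: move[dir→north]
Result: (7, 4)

Answer: (7, 4)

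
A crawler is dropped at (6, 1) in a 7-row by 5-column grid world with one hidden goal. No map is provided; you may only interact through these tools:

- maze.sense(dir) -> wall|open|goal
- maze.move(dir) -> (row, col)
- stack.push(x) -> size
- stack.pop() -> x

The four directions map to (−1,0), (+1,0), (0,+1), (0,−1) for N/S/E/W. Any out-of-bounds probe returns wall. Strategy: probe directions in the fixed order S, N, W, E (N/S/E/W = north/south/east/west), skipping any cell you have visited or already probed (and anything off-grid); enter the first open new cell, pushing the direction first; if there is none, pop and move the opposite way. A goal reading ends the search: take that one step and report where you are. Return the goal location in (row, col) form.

I try sense(north), which returns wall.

Invoking sense(west), and get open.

I use push(west), : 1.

Now I run move(west), and get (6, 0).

Then sense(north), and observe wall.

Next I call pop, and get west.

I use move(east), which returns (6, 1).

Invoking sense(east), and observe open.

Then push(east), which returns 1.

Using move(east), — result: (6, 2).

I try sense(north), → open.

Invoking push(north), and see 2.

I call move(north), — result: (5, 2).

Then sense(north), and get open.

I try push(north), : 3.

I invoke move(north), yielding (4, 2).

I run sense(north), and get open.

Then push(north), giving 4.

Using move(north), yielding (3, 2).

I run sense(north), yielding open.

Calling push(north), which returns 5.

I try move(north), and get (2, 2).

I use sense(north), — result: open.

Now I run push(north), and observe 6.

Invoking move(north), which returns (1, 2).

I try sense(north), : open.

Next I call push(north), which returns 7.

I run move(north), and get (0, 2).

Then sense(west), yielding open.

Calling push(west), — result: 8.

Invoking move(west), — result: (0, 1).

Now I run sense(south), → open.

Next I call push(south), — result: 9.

I use move(south), → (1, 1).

Next I call sense(south), and get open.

Next I call push(south), — result: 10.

Calling move(south), yielding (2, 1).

Invoking sense(south), and get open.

Calling push(south), — result: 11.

I invoke move(south), which returns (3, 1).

Calling sense(south), : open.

Calling push(south), and observe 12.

Using move(south), and get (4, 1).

I run sense(west), : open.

I use push(west), yielding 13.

Invoking move(west), and see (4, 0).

I call sense(north), yielding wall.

I invoke pop(), — result: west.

I call move(east), and observe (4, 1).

Next I call pop(), and observe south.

I run move(north), and see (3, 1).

I use pop, yielding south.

I try move(north), giving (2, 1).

I call sense(west), and see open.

Calling push(west), → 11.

Next I call move(west), and get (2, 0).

I invoke sense(north), → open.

Now I run push(north), giving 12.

Next I call move(north), yielding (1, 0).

Next I call sense(north), and get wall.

I call pop, and get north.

Using move(south), : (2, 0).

I invoke pop(), — result: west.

Then move(east), yielding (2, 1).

I call pop, → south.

Calling move(north), which returns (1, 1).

Next I call pop, and see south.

Next I call move(north), which returns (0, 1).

Using pop, which returns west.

Then move(east), giving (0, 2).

I use sense(east), yielding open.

I try push(east), and observe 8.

Calling move(east), giving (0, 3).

Next I call sense(south), and observe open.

Invoking push(south), giving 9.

I invoke move(south), giving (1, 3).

Using sense(south), which returns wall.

Then sense(east), — result: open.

I try push(east), giving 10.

Now I run move(east), which returns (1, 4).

I try sense(south), and see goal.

I call move(south), : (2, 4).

Answer: (2, 4)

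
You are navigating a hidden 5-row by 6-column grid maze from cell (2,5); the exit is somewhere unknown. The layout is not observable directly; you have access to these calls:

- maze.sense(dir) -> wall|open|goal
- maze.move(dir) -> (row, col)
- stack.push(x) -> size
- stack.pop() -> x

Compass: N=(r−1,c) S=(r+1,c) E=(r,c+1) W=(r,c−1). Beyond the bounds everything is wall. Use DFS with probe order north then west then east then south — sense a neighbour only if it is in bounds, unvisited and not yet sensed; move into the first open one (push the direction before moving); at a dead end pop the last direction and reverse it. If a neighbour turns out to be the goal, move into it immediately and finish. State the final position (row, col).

>> maze.sense(dir: north)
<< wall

>> maze.sense(dir: west)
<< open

>> stack.push(x: west)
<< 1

>> maze.move(dir: west)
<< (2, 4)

>> maze.sense(dir: north)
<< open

>> stack.push(x: north)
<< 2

>> maze.move(dir: north)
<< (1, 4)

>> maze.sense(dir: north)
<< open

>> stack.push(x: north)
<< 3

>> maze.move(dir: north)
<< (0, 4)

>> maze.sense(dir: west)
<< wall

>> maze.sense(dir: east)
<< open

>> stack.push(x: east)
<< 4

>> maze.move(dir: east)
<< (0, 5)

>> stack.pop()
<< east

>> maze.move(dir: west)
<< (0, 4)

>> stack.pop()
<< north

>> maze.move(dir: south)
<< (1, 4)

>> maze.sense(dir: west)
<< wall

>> stack.pop()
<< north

>> maze.move(dir: south)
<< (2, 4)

>> maze.sense(dir: west)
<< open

>> stack.push(x: west)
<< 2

>> maze.move(dir: west)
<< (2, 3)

>> maze.sense(dir: west)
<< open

>> stack.push(x: west)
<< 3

>> maze.move(dir: west)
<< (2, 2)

>> maze.sense(dir: north)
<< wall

>> maze.sense(dir: west)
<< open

>> stack.push(x: west)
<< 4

>> maze.move(dir: west)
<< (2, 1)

>> maze.sense(dir: north)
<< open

>> stack.push(x: north)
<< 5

>> maze.move(dir: north)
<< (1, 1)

>> maze.sense(dir: north)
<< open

>> stack.push(x: north)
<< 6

>> maze.move(dir: north)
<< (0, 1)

>> maze.sense(dir: west)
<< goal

>> maze.move(dir: west)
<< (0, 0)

Answer: (0, 0)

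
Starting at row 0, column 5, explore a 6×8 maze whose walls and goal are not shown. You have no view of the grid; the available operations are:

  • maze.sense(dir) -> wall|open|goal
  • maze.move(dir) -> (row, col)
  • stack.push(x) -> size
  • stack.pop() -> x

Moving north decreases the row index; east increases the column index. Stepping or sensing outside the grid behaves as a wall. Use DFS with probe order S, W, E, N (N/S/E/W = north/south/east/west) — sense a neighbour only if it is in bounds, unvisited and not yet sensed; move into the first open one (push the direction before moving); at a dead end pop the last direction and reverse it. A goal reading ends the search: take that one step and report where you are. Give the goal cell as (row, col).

Action: sense[south]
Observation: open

Action: push[south]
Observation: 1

Action: move[south]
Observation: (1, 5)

Action: sense[south]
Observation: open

Action: push[south]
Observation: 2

Action: move[south]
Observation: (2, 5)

Action: sense[south]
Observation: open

Action: push[south]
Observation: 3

Action: move[south]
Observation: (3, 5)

Action: sense[south]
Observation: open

Action: push[south]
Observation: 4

Action: move[south]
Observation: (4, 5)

Action: sense[south]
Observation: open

Action: push[south]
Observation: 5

Action: move[south]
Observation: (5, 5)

Action: sense[west]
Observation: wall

Action: sense[east]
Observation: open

Action: push[east]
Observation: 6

Action: move[east]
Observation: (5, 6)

Action: sense[east]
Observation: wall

Action: sense[north]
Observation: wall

Action: pop[]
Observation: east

Action: move[west]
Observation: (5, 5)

Action: pop[]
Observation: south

Action: move[north]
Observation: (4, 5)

Action: sense[west]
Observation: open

Action: push[west]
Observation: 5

Action: move[west]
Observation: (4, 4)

Action: sense[west]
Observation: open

Action: push[west]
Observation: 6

Action: move[west]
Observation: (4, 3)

Action: sense[south]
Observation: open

Action: push[south]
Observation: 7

Action: move[south]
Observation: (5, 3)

Action: sense[west]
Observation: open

Action: push[west]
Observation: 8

Action: move[west]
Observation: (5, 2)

Action: sense[west]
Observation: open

Action: push[west]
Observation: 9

Action: move[west]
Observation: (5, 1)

Action: sense[west]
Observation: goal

Action: move[west]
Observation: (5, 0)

Answer: (5, 0)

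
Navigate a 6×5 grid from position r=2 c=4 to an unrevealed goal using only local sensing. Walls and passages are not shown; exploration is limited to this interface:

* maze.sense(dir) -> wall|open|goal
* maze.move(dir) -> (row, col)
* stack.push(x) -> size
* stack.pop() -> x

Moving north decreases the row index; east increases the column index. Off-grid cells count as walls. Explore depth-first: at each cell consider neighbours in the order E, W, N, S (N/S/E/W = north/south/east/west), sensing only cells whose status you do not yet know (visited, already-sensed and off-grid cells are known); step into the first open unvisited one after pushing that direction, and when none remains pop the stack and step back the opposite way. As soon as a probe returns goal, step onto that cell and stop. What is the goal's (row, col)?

# sense(west) -> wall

# sense(north) -> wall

# sense(south) -> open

# push(south) -> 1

# move(south) -> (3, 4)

# sense(west) -> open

# push(west) -> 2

# move(west) -> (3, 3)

# sense(west) -> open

# push(west) -> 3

# move(west) -> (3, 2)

# sense(west) -> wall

# sense(north) -> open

# push(north) -> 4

# move(north) -> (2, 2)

# sense(west) -> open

# push(west) -> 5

# move(west) -> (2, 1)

# sense(west) -> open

# push(west) -> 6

# move(west) -> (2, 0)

# sense(north) -> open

# push(north) -> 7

# move(north) -> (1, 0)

# sense(east) -> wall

# sense(north) -> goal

# move(north) -> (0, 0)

Answer: (0, 0)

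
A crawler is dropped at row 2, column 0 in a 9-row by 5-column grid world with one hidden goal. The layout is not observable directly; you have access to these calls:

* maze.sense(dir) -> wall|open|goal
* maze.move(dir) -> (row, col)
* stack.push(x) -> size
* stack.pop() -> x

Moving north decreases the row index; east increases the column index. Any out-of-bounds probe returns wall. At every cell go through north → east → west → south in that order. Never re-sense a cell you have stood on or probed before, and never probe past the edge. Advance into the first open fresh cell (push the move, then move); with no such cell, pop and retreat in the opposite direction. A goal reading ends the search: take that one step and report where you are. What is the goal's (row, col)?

>> sense(dir=north)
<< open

>> push(x=north)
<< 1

>> move(dir=north)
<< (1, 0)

>> sense(dir=north)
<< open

>> push(x=north)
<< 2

>> move(dir=north)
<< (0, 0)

>> sense(dir=east)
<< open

>> push(x=east)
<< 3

>> move(dir=east)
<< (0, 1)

>> sense(dir=east)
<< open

>> push(x=east)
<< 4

>> move(dir=east)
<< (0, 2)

>> sense(dir=east)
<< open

>> push(x=east)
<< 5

>> move(dir=east)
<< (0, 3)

>> sense(dir=east)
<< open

>> push(x=east)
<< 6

>> move(dir=east)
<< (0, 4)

>> sense(dir=south)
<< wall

>> pop()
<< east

>> move(dir=west)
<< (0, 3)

>> sense(dir=south)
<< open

>> push(x=south)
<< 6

>> move(dir=south)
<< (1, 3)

>> sense(dir=west)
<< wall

>> sense(dir=south)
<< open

>> push(x=south)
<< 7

>> move(dir=south)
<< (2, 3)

>> sense(dir=east)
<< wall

>> sense(dir=west)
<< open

>> push(x=west)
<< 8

>> move(dir=west)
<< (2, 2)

>> sense(dir=west)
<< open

>> push(x=west)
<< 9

>> move(dir=west)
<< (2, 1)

>> sense(dir=north)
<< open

>> push(x=north)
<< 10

>> move(dir=north)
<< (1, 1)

>> pop()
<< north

>> move(dir=south)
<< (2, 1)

>> sense(dir=south)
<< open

>> push(x=south)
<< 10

>> move(dir=south)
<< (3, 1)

>> sense(dir=east)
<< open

>> push(x=east)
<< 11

>> move(dir=east)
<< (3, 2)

>> sense(dir=east)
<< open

>> push(x=east)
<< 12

>> move(dir=east)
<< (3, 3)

>> sense(dir=east)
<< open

>> push(x=east)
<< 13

>> move(dir=east)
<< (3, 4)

>> sense(dir=south)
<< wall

>> pop()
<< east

>> move(dir=west)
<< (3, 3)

>> sense(dir=south)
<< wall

>> pop()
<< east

>> move(dir=west)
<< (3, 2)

>> sense(dir=south)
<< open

>> push(x=south)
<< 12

>> move(dir=south)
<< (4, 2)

>> sense(dir=west)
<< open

>> push(x=west)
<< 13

>> move(dir=west)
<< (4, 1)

>> sense(dir=west)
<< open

>> push(x=west)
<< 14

>> move(dir=west)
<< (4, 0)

>> sense(dir=north)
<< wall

>> sense(dir=south)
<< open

>> push(x=south)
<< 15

>> move(dir=south)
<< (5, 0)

>> sense(dir=east)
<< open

>> push(x=east)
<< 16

>> move(dir=east)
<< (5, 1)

>> sense(dir=east)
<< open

>> push(x=east)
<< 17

>> move(dir=east)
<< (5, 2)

>> sense(dir=east)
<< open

>> push(x=east)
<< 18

>> move(dir=east)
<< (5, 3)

>> sense(dir=east)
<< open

>> push(x=east)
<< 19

>> move(dir=east)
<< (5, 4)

>> sense(dir=south)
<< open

>> push(x=south)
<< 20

>> move(dir=south)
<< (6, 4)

>> sense(dir=west)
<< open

>> push(x=west)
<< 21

>> move(dir=west)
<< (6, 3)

>> sense(dir=west)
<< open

>> push(x=west)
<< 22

>> move(dir=west)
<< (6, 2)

>> sense(dir=west)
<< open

>> push(x=west)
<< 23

>> move(dir=west)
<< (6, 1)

>> sense(dir=west)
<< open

>> push(x=west)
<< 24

>> move(dir=west)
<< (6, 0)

>> sense(dir=south)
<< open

>> push(x=south)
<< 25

>> move(dir=south)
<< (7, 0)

>> sense(dir=east)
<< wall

>> sense(dir=south)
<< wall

>> pop()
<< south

>> move(dir=north)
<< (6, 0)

>> pop()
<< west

>> move(dir=east)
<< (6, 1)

>> pop()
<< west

>> move(dir=east)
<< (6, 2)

>> sense(dir=south)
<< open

>> push(x=south)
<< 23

>> move(dir=south)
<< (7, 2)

>> sense(dir=east)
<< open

>> push(x=east)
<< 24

>> move(dir=east)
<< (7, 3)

>> sense(dir=east)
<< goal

>> move(dir=east)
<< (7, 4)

Answer: (7, 4)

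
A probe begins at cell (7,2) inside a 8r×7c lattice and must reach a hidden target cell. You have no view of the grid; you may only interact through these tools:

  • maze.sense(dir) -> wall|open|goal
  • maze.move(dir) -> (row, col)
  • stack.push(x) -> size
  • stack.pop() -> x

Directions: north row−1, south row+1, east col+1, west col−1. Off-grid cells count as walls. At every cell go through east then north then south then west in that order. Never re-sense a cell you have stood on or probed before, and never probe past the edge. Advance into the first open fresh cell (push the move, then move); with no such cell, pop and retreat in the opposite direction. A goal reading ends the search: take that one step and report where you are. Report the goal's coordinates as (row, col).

[in] maze.sense east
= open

[in] stack.push east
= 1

[in] maze.move east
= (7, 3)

[in] maze.sense east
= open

[in] stack.push east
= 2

[in] maze.move east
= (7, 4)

[in] maze.sense east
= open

[in] stack.push east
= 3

[in] maze.move east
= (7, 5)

[in] maze.sense east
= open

[in] stack.push east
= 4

[in] maze.move east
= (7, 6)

[in] maze.sense north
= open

[in] stack.push north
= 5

[in] maze.move north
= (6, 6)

[in] maze.sense north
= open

[in] stack.push north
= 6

[in] maze.move north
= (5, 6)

[in] maze.sense north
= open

[in] stack.push north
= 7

[in] maze.move north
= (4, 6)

[in] maze.sense north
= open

[in] stack.push north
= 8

[in] maze.move north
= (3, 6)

[in] maze.sense north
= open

[in] stack.push north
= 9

[in] maze.move north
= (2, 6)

[in] maze.sense north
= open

[in] stack.push north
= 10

[in] maze.move north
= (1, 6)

[in] maze.sense north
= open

[in] stack.push north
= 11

[in] maze.move north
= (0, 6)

[in] maze.sense west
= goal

[in] maze.move west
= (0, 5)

Answer: (0, 5)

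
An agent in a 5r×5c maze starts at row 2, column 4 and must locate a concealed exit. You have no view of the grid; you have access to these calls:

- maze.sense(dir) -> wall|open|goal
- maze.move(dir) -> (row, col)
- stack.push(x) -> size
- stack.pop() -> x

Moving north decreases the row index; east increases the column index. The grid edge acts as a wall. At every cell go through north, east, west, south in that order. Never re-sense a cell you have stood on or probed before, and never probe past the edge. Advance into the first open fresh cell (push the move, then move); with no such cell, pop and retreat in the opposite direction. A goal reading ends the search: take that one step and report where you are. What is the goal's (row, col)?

Do: maze.sense[north]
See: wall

Do: maze.sense[west]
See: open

Do: stack.push[west]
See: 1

Do: maze.move[west]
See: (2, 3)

Do: maze.sense[north]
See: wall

Do: maze.sense[west]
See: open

Do: stack.push[west]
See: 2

Do: maze.move[west]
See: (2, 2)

Do: maze.sense[north]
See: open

Do: stack.push[north]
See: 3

Do: maze.move[north]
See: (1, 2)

Do: maze.sense[north]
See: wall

Do: maze.sense[west]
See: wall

Do: stack.pop[]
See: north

Do: maze.move[south]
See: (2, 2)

Do: maze.sense[west]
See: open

Do: stack.push[west]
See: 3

Do: maze.move[west]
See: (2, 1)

Do: maze.sense[west]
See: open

Do: stack.push[west]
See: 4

Do: maze.move[west]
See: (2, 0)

Do: maze.sense[north]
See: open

Do: stack.push[north]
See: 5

Do: maze.move[north]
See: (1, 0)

Do: maze.sense[north]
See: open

Do: stack.push[north]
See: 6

Do: maze.move[north]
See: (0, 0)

Do: maze.sense[east]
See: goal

Do: maze.move[east]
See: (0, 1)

Answer: (0, 1)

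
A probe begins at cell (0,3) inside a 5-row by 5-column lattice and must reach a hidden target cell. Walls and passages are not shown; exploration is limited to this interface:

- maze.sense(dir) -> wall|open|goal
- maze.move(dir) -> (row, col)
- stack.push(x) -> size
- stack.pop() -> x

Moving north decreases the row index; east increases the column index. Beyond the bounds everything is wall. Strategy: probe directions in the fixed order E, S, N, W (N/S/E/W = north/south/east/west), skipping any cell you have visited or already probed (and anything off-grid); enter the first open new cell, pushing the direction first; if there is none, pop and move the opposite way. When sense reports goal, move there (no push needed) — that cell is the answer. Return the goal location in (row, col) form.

CALL maze.sense[dir: east]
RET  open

CALL stack.push[x: east]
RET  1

CALL maze.move[dir: east]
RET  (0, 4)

CALL maze.sense[dir: south]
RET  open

CALL stack.push[x: south]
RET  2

CALL maze.move[dir: south]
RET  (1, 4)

CALL maze.sense[dir: south]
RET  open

CALL stack.push[x: south]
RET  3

CALL maze.move[dir: south]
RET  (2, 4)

CALL maze.sense[dir: south]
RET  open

CALL stack.push[x: south]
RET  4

CALL maze.move[dir: south]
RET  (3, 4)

CALL maze.sense[dir: south]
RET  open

CALL stack.push[x: south]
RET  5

CALL maze.move[dir: south]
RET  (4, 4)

CALL maze.sense[dir: west]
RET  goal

CALL maze.move[dir: west]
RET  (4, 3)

Answer: (4, 3)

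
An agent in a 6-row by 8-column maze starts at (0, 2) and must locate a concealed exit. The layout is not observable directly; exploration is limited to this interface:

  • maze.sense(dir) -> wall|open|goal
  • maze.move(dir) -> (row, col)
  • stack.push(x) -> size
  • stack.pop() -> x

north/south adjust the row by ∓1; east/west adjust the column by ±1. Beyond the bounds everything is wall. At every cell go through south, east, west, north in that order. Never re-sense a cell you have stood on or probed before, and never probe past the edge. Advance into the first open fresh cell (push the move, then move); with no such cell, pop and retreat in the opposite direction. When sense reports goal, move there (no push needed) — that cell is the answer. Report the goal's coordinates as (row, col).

Invoking maze.sense passing dir: south, giving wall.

I invoke maze.sense passing dir: east, — result: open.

Next I call stack.push passing x: east, giving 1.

I use maze.move passing dir: east, giving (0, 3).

I run maze.sense passing dir: south, and see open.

I use stack.push passing x: south, and get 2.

Then maze.move passing dir: south, : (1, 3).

Using maze.sense passing dir: south, which returns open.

I use stack.push passing x: south, : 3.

Then maze.move passing dir: south, which returns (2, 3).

Using maze.sense passing dir: south, : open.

I call stack.push passing x: south, yielding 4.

Invoking maze.move passing dir: south, — result: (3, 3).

Using maze.sense passing dir: south, and observe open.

I run stack.push passing x: south, which returns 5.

Calling maze.move passing dir: south, and see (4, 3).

Using maze.sense passing dir: south, — result: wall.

Calling maze.sense passing dir: east, and observe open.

I try stack.push passing x: east, which returns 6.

I try maze.move passing dir: east, and observe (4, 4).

I try maze.sense passing dir: south, giving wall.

Calling maze.sense passing dir: east, which returns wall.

Now I run maze.sense passing dir: north, : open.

I run stack.push passing x: north, and get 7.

Now I run maze.move passing dir: north, — result: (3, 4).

Invoking maze.sense passing dir: east, which returns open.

I invoke stack.push passing x: east, → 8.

Using maze.move passing dir: east, and observe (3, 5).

Calling maze.sense passing dir: east, and get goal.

Next I call maze.move passing dir: east, and see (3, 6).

Answer: (3, 6)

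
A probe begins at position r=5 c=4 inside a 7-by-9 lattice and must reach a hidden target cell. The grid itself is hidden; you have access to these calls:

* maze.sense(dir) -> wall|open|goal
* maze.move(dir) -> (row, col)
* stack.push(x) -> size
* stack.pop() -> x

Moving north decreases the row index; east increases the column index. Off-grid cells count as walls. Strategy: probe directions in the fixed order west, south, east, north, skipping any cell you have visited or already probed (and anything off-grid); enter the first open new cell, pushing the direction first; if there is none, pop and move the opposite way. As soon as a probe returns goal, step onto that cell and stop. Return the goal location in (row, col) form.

~$ sense west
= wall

~$ sense south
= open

~$ push south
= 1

~$ move south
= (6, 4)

~$ sense west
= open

~$ push west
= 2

~$ move west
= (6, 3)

~$ sense west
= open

~$ push west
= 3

~$ move west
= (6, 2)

~$ sense west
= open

~$ push west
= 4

~$ move west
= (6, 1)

~$ sense west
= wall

~$ sense north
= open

~$ push north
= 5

~$ move north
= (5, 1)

~$ sense west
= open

~$ push west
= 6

~$ move west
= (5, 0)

~$ sense north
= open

~$ push north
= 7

~$ move north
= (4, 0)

~$ sense east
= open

~$ push east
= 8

~$ move east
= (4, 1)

~$ sense east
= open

~$ push east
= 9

~$ move east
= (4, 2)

~$ sense south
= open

~$ push south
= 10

~$ move south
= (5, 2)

~$ pop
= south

~$ move north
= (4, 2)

~$ sense east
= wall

~$ sense north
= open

~$ push north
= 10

~$ move north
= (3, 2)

~$ sense west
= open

~$ push west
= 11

~$ move west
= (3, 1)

~$ sense west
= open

~$ push west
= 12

~$ move west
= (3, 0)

~$ sense north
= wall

~$ pop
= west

~$ move east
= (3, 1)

~$ sense north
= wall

~$ pop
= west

~$ move east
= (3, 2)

~$ sense east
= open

~$ push east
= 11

~$ move east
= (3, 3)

~$ sense east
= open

~$ push east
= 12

~$ move east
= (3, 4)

~$ sense south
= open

~$ push south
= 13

~$ move south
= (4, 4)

~$ sense east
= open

~$ push east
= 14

~$ move east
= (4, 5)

~$ sense south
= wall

~$ sense east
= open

~$ push east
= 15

~$ move east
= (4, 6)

~$ sense south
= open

~$ push south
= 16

~$ move south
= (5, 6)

~$ sense south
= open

~$ push south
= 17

~$ move south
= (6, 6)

~$ sense west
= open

~$ push west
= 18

~$ move west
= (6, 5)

~$ pop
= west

~$ move east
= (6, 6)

~$ sense east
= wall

~$ pop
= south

~$ move north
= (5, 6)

~$ sense east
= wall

~$ pop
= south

~$ move north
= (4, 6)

~$ sense east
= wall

~$ sense north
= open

~$ push north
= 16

~$ move north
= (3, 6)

~$ sense west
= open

~$ push west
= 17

~$ move west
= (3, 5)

~$ sense north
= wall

~$ pop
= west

~$ move east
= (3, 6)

~$ sense east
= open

~$ push east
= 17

~$ move east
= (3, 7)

~$ sense east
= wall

~$ sense north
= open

~$ push north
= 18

~$ move north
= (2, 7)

~$ sense west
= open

~$ push west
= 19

~$ move west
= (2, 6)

~$ sense north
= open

~$ push north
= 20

~$ move north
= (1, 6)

~$ sense west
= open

~$ push west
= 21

~$ move west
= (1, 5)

~$ sense west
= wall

~$ sense north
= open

~$ push north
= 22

~$ move north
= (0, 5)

~$ sense west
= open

~$ push west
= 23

~$ move west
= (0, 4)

~$ sense west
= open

~$ push west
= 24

~$ move west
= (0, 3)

~$ sense west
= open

~$ push west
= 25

~$ move west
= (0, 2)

~$ sense west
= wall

~$ sense south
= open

~$ push south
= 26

~$ move south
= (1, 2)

~$ sense west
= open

~$ push west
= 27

~$ move west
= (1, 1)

~$ sense west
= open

~$ push west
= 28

~$ move west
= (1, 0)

~$ sense north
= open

~$ push north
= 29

~$ move north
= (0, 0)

~$ pop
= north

~$ move south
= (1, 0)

~$ pop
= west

~$ move east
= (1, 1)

~$ pop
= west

~$ move east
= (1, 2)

~$ sense south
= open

~$ push south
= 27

~$ move south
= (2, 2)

~$ sense east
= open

~$ push east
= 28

~$ move east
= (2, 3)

~$ sense east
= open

~$ push east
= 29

~$ move east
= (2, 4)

~$ pop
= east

~$ move west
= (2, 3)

~$ sense north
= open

~$ push north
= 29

~$ move north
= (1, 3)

~$ pop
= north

~$ move south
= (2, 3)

~$ pop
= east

~$ move west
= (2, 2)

~$ pop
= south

~$ move north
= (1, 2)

~$ pop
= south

~$ move north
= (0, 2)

~$ pop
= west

~$ move east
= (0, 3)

~$ pop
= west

~$ move east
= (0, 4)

~$ pop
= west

~$ move east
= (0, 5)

~$ sense east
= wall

~$ pop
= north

~$ move south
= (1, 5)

~$ pop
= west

~$ move east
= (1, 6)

~$ sense east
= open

~$ push east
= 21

~$ move east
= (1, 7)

~$ sense east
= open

~$ push east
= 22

~$ move east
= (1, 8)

~$ sense south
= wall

~$ sense north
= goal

~$ move north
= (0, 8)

Answer: (0, 8)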